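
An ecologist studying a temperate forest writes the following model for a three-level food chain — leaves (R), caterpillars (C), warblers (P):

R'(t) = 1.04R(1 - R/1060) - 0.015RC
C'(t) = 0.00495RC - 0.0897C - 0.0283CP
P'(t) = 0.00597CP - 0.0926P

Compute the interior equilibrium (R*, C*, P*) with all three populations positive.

From dP/dt = 0: 0.00597C* = 0.0926, so C* = 15.5.
From dR/dt = 0: 1.04(1 - R*/1060) = 0.015·15.5, giving R* = 1060·(1 - 0.224) = 823.
From dC/dt = 0: 0.00495·823 - 0.0897 = 0.0283P*, so P* = 3.98/0.0283 = 141.

R* ≈ 823, C* ≈ 15.5, P* ≈ 141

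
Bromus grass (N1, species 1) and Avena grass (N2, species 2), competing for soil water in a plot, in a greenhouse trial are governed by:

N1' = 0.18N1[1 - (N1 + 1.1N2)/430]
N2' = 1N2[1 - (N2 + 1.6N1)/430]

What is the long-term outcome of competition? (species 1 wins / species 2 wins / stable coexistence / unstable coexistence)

Compare the nullcline intercepts: K1/α12 = 430/1.1 = 391 < K2 = 430; K2/α21 = 430/1.6 = 269 < K1 = 430.
Since both are reversed, neither can invade when rare; the interior point is a saddle.

unstable coexistence (outcome depends on initial conditions)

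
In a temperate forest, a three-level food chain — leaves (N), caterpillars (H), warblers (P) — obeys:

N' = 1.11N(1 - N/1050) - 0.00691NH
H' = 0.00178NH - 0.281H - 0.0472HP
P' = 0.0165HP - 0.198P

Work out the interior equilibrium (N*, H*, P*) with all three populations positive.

N* ≈ 972, H* ≈ 12, P* ≈ 30.7

From dP/dt = 0: 0.0165H* = 0.198, so H* = 12.
From dN/dt = 0: 1.11(1 - N*/1050) = 0.00691·12, giving N* = 1050·(1 - 0.0747) = 972.
From dH/dt = 0: 0.00178·972 - 0.281 = 0.0472P*, so P* = 1.45/0.0472 = 30.7.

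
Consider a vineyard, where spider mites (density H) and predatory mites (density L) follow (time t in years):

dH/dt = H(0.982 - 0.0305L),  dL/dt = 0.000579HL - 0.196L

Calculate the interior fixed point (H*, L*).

Set dL/dt = 0 with L > 0: 0.000579H - 0.196 = 0, so H* = 0.196/0.000579 = 339.
Set dH/dt = 0 with H > 0: 0.982 - 0.0305L = 0, so L* = 0.982/0.0305 = 32.2.

H* ≈ 339, L* ≈ 32.2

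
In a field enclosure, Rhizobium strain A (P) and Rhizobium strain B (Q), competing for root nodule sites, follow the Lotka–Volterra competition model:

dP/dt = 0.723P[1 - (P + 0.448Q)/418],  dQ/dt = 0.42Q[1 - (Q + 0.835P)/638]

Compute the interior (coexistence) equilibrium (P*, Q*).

Setting both brackets to zero gives the nullclines P + 0.448Q = 418 and 0.835P + Q = 638.
Substituting Q = 638 - 0.835P into the first: P(1 - 0.448·0.835) = 418 - 0.448·638.
So P* = 132/0.626 = 211, and then Q* = 638 - 0.835·211 = 462.

P* ≈ 211, Q* ≈ 462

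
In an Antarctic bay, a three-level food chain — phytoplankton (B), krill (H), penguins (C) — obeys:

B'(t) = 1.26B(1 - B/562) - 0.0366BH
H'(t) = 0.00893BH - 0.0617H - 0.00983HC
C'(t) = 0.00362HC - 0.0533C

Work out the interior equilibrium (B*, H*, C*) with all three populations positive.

B* ≈ 322, H* ≈ 14.7, C* ≈ 286

From dC/dt = 0: 0.00362H* = 0.0533, so H* = 14.7.
From dB/dt = 0: 1.26(1 - B*/562) = 0.0366·14.7, giving B* = 562·(1 - 0.428) = 322.
From dH/dt = 0: 0.00893·322 - 0.0617 = 0.00983C*, so C* = 2.81/0.00983 = 286.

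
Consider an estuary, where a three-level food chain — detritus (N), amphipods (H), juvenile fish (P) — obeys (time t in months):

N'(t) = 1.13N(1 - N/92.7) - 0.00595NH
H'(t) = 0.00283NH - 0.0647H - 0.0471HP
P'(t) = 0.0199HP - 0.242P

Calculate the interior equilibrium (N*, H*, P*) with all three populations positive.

From dP/dt = 0: 0.0199H* = 0.242, so H* = 12.2.
From dN/dt = 0: 1.13(1 - N*/92.7) = 0.00595·12.2, giving N* = 92.7·(1 - 0.064) = 86.8.
From dH/dt = 0: 0.00283·86.8 - 0.0647 = 0.0471P*, so P* = 0.181/0.0471 = 3.84.

N* ≈ 86.8, H* ≈ 12.2, P* ≈ 3.84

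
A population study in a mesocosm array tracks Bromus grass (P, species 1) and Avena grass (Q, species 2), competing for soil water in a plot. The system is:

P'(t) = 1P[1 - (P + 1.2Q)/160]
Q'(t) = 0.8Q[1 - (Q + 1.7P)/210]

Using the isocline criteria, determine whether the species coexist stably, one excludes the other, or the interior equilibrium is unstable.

unstable coexistence (outcome depends on initial conditions)

Compare the nullcline intercepts: K1/α12 = 160/1.2 = 133 < K2 = 210; K2/α21 = 210/1.7 = 124 < K1 = 160.
Since both are reversed, neither can invade when rare; the interior point is a saddle.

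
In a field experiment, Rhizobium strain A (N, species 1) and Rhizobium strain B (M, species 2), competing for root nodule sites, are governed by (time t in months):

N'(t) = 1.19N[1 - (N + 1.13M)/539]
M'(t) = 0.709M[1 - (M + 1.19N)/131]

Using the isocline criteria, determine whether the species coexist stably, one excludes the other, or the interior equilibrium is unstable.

Compare the nullcline intercepts: K1/α12 = 539/1.13 = 477 > K2 = 131; K2/α21 = 131/1.19 = 110 < K1 = 539.
Since the inequalities point opposite ways, species 1 can invade but species 2 cannot.

species 1 excludes species 2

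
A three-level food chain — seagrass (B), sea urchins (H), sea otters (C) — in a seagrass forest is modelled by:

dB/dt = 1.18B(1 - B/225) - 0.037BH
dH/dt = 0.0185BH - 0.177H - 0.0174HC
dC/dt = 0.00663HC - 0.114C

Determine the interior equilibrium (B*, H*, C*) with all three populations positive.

From dC/dt = 0: 0.00663H* = 0.114, so H* = 17.2.
From dB/dt = 0: 1.18(1 - B*/225) = 0.037·17.2, giving B* = 225·(1 - 0.539) = 104.
From dH/dt = 0: 0.0185·104 - 0.177 = 0.0174C*, so C* = 1.74/0.0174 = 100.

B* ≈ 104, H* ≈ 17.2, C* ≈ 100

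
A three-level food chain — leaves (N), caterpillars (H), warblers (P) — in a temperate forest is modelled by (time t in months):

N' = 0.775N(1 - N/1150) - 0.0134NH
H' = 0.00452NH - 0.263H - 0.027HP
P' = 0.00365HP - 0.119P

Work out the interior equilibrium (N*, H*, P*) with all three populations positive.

N* ≈ 502, H* ≈ 32.6, P* ≈ 74.3

From dP/dt = 0: 0.00365H* = 0.119, so H* = 32.6.
From dN/dt = 0: 0.775(1 - N*/1150) = 0.0134·32.6, giving N* = 1150·(1 - 0.564) = 502.
From dH/dt = 0: 0.00452·502 - 0.263 = 0.027P*, so P* = 2/0.027 = 74.3.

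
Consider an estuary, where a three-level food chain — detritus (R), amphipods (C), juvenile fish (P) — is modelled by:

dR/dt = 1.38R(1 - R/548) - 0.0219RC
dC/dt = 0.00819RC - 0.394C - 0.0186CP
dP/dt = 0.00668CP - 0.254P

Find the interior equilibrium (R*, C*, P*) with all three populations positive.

R* ≈ 217, C* ≈ 38, P* ≈ 74.5

From dP/dt = 0: 0.00668C* = 0.254, so C* = 38.
From dR/dt = 0: 1.38(1 - R*/548) = 0.0219·38, giving R* = 548·(1 - 0.603) = 217.
From dC/dt = 0: 0.00819·217 - 0.394 = 0.0186P*, so P* = 1.39/0.0186 = 74.5.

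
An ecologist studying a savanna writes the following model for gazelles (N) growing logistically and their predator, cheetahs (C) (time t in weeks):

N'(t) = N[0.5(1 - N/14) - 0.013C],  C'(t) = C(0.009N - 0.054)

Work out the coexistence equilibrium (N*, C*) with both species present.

N* ≈ 6, C* ≈ 22

From dC/dt = 0 with C > 0: 0.009N* = 0.054, so N* = 6.
Substitute into dN/dt = 0: 0.5(1 - 6/14) = 0.013C*.
The bracket is 0.571, giving C* = 0.286/0.013 = 22.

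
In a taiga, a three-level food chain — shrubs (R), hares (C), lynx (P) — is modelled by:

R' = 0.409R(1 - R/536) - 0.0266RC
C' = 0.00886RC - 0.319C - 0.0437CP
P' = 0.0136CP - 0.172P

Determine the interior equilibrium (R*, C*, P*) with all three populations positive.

R* ≈ 95.1, C* ≈ 12.6, P* ≈ 12

From dP/dt = 0: 0.0136C* = 0.172, so C* = 12.6.
From dR/dt = 0: 0.409(1 - R*/536) = 0.0266·12.6, giving R* = 536·(1 - 0.823) = 95.1.
From dC/dt = 0: 0.00886·95.1 - 0.319 = 0.0437P*, so P* = 0.524/0.0437 = 12.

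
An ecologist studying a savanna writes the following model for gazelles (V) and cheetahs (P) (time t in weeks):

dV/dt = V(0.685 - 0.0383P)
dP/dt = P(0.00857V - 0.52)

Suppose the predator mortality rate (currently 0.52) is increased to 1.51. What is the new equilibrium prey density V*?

At the interior fixed point, setting dP/dt = 0 with P > 0 fixes V* = (predator death rate)/(VP coefficient) — independent of the other coefficients.
With the change, V* = 1.51/0.00857 = 176; it rises from 60.7.

V* ≈ 176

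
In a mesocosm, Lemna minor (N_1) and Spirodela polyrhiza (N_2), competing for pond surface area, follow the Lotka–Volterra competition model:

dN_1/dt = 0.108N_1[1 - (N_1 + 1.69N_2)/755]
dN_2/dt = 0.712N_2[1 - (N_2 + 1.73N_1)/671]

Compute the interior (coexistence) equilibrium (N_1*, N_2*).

N_1* ≈ 197, N_2* ≈ 330

Setting both brackets to zero gives the nullclines N_1 + 1.69N_2 = 755 and 1.73N_1 + N_2 = 671.
Substituting N_2 = 671 - 1.73N_1 into the first: N_1(1 - 1.69·1.73) = 755 - 1.69·671.
So N_1* = -379/-1.92 = 197, and then N_2* = 671 - 1.73·197 = 330.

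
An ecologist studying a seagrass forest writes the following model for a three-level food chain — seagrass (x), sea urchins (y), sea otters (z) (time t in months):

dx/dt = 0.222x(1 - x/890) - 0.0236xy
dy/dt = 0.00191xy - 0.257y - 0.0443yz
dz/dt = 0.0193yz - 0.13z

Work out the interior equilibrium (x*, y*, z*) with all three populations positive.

x* ≈ 253, y* ≈ 6.74, z* ≈ 5.09

From dz/dt = 0: 0.0193y* = 0.13, so y* = 6.74.
From dx/dt = 0: 0.222(1 - x*/890) = 0.0236·6.74, giving x* = 890·(1 - 0.716) = 253.
From dy/dt = 0: 0.00191·253 - 0.257 = 0.0443z*, so z* = 0.226/0.0443 = 5.09.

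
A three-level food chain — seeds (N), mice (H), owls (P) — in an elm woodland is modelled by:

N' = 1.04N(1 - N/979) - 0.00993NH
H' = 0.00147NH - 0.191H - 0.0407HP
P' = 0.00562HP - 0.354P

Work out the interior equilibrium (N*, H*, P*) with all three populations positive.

N* ≈ 390, H* ≈ 63, P* ≈ 9.4

From dP/dt = 0: 0.00562H* = 0.354, so H* = 63.
From dN/dt = 0: 1.04(1 - N*/979) = 0.00993·63, giving N* = 979·(1 - 0.601) = 390.
From dH/dt = 0: 0.00147·390 - 0.191 = 0.0407P*, so P* = 0.383/0.0407 = 9.4.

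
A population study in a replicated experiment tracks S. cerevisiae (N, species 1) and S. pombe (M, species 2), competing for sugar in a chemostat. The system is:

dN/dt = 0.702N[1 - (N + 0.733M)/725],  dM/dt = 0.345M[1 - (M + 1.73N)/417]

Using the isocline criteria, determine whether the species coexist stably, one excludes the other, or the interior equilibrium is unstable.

species 1 excludes species 2

Compare the nullcline intercepts: K1/α12 = 725/0.733 = 989 > K2 = 417; K2/α21 = 417/1.73 = 241 < K1 = 725.
Since the inequalities point opposite ways, species 1 can invade but species 2 cannot.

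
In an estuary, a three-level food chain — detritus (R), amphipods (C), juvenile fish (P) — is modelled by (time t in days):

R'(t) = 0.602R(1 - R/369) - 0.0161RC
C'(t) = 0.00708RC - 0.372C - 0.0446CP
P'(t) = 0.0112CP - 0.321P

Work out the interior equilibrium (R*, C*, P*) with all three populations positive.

From dP/dt = 0: 0.0112C* = 0.321, so C* = 28.7.
From dR/dt = 0: 0.602(1 - R*/369) = 0.0161·28.7, giving R* = 369·(1 - 0.767) = 86.2.
From dC/dt = 0: 0.00708·86.2 - 0.372 = 0.0446P*, so P* = 0.238/0.0446 = 5.34.

R* ≈ 86.2, C* ≈ 28.7, P* ≈ 5.34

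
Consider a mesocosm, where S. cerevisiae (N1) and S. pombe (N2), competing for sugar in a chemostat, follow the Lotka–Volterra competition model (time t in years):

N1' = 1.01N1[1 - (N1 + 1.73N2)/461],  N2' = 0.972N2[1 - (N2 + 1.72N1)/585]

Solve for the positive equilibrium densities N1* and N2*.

Setting both brackets to zero gives the nullclines N1 + 1.73N2 = 461 and 1.72N1 + N2 = 585.
Substituting N2 = 585 - 1.72N1 into the first: N1(1 - 1.73·1.72) = 461 - 1.73·585.
So N1* = -551/-1.98 = 279, and then N2* = 585 - 1.72·279 = 105.

N1* ≈ 279, N2* ≈ 105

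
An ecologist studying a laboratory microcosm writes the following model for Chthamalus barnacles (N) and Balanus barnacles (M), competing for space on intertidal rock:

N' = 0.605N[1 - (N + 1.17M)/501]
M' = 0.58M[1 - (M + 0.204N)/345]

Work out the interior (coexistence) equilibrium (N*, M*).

N* ≈ 128, M* ≈ 319

Setting both brackets to zero gives the nullclines N + 1.17M = 501 and 0.204N + M = 345.
Substituting M = 345 - 0.204N into the first: N(1 - 1.17·0.204) = 501 - 1.17·345.
So N* = 97.4/0.761 = 128, and then M* = 345 - 0.204·128 = 319.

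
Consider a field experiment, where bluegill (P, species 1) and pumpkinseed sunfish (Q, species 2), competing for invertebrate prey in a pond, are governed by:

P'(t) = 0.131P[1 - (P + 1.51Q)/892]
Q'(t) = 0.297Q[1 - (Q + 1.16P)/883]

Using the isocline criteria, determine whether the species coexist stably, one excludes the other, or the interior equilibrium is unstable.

Compare the nullcline intercepts: K1/α12 = 892/1.51 = 591 < K2 = 883; K2/α21 = 883/1.16 = 761 < K1 = 892.
Since both are reversed, neither can invade when rare; the interior point is a saddle.

unstable coexistence (outcome depends on initial conditions)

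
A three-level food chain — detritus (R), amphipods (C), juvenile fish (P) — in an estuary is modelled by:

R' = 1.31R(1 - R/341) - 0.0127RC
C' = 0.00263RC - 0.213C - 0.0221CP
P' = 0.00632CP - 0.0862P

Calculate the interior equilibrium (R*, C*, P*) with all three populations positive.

R* ≈ 296, C* ≈ 13.6, P* ≈ 25.6

From dP/dt = 0: 0.00632C* = 0.0862, so C* = 13.6.
From dR/dt = 0: 1.31(1 - R*/341) = 0.0127·13.6, giving R* = 341·(1 - 0.132) = 296.
From dC/dt = 0: 0.00263·296 - 0.213 = 0.0221P*, so P* = 0.565/0.0221 = 25.6.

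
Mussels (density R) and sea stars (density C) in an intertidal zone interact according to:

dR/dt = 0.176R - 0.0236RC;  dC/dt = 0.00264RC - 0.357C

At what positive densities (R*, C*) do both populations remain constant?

R* ≈ 135, C* ≈ 7.46

Set dC/dt = 0 with C > 0: 0.00264R - 0.357 = 0, so R* = 0.357/0.00264 = 135.
Set dR/dt = 0 with R > 0: 0.176 - 0.0236C = 0, so C* = 0.176/0.0236 = 7.46.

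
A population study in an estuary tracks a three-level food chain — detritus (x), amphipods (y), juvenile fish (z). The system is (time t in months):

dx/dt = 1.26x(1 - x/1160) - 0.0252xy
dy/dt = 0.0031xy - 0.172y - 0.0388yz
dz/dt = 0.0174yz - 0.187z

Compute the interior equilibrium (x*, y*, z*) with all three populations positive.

From dz/dt = 0: 0.0174y* = 0.187, so y* = 10.7.
From dx/dt = 0: 1.26(1 - x*/1160) = 0.0252·10.7, giving x* = 1160·(1 - 0.215) = 911.
From dy/dt = 0: 0.0031·911 - 0.172 = 0.0388z*, so z* = 2.65/0.0388 = 68.3.

x* ≈ 911, y* ≈ 10.7, z* ≈ 68.3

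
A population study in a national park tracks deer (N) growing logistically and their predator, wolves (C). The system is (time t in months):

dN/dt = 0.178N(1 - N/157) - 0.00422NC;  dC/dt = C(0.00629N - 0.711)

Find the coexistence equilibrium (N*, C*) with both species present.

From dC/dt = 0 with C > 0: 0.00629N* = 0.711, so N* = 113.
Substitute into dN/dt = 0: 0.178(1 - 113/157) = 0.00422C*.
The bracket is 0.28, giving C* = 0.0498/0.00422 = 11.8.

N* ≈ 113, C* ≈ 11.8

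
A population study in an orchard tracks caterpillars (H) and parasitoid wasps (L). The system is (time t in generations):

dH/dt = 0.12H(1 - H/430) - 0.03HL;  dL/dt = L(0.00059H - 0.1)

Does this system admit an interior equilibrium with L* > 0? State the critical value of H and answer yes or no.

The predator equation gives dL/dt > 0 only when H > 0.1/0.00059 = 169.
Without the predator, H → K = 430. Since 430 > 169, the predator can invade and persist.

Threshold H = 169; K > 169, so yes, the predator persists.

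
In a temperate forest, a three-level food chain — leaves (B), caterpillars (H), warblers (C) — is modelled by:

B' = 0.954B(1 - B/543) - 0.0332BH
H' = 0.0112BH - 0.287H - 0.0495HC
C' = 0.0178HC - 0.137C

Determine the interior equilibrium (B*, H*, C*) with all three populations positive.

From dC/dt = 0: 0.0178H* = 0.137, so H* = 7.7.
From dB/dt = 0: 0.954(1 - B*/543) = 0.0332·7.7, giving B* = 543·(1 - 0.268) = 398.
From dH/dt = 0: 0.0112·398 - 0.287 = 0.0495C*, so C* = 4.17/0.0495 = 84.2.

B* ≈ 398, H* ≈ 7.7, C* ≈ 84.2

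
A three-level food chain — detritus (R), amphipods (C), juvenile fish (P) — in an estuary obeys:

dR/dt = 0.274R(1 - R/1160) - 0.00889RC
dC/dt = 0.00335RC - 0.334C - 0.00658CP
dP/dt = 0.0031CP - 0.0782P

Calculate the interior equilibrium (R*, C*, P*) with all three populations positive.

From dP/dt = 0: 0.0031C* = 0.0782, so C* = 25.2.
From dR/dt = 0: 0.274(1 - R*/1160) = 0.00889·25.2, giving R* = 1160·(1 - 0.818) = 211.
From dC/dt = 0: 0.00335·211 - 0.334 = 0.00658P*, so P* = 0.371/0.00658 = 56.5.

R* ≈ 211, C* ≈ 25.2, P* ≈ 56.5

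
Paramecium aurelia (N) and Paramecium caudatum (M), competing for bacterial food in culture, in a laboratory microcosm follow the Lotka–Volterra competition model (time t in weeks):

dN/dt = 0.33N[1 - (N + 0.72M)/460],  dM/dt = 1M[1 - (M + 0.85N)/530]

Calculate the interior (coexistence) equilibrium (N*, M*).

Setting both brackets to zero gives the nullclines N + 0.72M = 460 and 0.85N + M = 530.
Substituting M = 530 - 0.85N into the first: N(1 - 0.72·0.85) = 460 - 0.72·530.
So N* = 78.4/0.388 = 202, and then M* = 530 - 0.85·202 = 358.

N* ≈ 202, M* ≈ 358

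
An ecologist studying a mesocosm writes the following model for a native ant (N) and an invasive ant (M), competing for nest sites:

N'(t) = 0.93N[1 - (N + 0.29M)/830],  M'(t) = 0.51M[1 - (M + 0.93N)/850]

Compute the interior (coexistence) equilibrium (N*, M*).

Setting both brackets to zero gives the nullclines N + 0.29M = 830 and 0.93N + M = 850.
Substituting M = 850 - 0.93N into the first: N(1 - 0.29·0.93) = 830 - 0.29·850.
So N* = 584/0.73 = 799, and then M* = 850 - 0.93·799 = 107.

N* ≈ 799, M* ≈ 107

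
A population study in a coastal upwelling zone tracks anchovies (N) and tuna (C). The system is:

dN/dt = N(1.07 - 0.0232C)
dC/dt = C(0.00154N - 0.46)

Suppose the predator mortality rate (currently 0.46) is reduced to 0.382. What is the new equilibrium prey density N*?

N* ≈ 248

At the interior fixed point, setting dC/dt = 0 with C > 0 fixes N* = (predator death rate)/(NC coefficient) — independent of the other coefficients.
With the change, N* = 0.382/0.00154 = 248; it falls from 299.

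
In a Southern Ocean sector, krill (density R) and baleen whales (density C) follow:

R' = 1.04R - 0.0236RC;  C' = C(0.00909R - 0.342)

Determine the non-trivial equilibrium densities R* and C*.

R* ≈ 37.6, C* ≈ 44.1

Set dC/dt = 0 with C > 0: 0.00909R - 0.342 = 0, so R* = 0.342/0.00909 = 37.6.
Set dR/dt = 0 with R > 0: 1.04 - 0.0236C = 0, so C* = 1.04/0.0236 = 44.1.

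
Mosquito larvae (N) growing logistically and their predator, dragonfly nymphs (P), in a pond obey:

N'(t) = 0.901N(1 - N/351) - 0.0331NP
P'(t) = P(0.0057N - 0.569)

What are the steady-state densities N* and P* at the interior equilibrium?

From dP/dt = 0 with P > 0: 0.0057N* = 0.569, so N* = 99.8.
Substitute into dN/dt = 0: 0.901(1 - 99.8/351) = 0.0331P*.
The bracket is 0.716, giving P* = 0.645/0.0331 = 19.5.

N* ≈ 99.8, P* ≈ 19.5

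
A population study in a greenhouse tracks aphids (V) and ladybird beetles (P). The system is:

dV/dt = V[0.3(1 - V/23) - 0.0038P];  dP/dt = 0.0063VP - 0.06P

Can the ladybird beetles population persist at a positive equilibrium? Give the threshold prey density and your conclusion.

Threshold V = 9.52; K > 9.52, so yes, the predator persists.

The predator equation gives dP/dt > 0 only when V > 0.06/0.0063 = 9.52.
Without the predator, V → K = 23. Since 23 > 9.52, the predator can invade and persist.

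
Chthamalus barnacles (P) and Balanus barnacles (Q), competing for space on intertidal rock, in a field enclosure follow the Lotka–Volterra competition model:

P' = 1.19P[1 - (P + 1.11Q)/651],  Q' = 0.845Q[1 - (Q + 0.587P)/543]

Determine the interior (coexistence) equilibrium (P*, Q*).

Setting both brackets to zero gives the nullclines P + 1.11Q = 651 and 0.587P + Q = 543.
Substituting Q = 543 - 0.587P into the first: P(1 - 1.11·0.587) = 651 - 1.11·543.
So P* = 48.3/0.348 = 139, and then Q* = 543 - 0.587·139 = 462.

P* ≈ 139, Q* ≈ 462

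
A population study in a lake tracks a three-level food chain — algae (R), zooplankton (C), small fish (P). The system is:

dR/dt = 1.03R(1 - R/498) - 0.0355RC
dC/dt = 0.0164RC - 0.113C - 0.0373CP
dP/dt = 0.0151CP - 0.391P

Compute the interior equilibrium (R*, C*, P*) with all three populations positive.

From dP/dt = 0: 0.0151C* = 0.391, so C* = 25.9.
From dR/dt = 0: 1.03(1 - R*/498) = 0.0355·25.9, giving R* = 498·(1 - 0.892) = 53.6.
From dC/dt = 0: 0.0164·53.6 - 0.113 = 0.0373P*, so P* = 0.765/0.0373 = 20.5.

R* ≈ 53.6, C* ≈ 25.9, P* ≈ 20.5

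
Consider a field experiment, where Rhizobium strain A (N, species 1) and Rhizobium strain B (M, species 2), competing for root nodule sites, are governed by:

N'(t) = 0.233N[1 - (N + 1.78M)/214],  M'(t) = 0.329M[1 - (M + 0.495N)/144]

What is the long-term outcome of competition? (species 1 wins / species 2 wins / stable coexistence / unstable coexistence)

species 2 excludes species 1

Compare the nullcline intercepts: K1/α12 = 214/1.78 = 120 < K2 = 144; K2/α21 = 144/0.495 = 291 > K1 = 214.
Since the inequalities point opposite ways, species 2 can invade but species 1 cannot.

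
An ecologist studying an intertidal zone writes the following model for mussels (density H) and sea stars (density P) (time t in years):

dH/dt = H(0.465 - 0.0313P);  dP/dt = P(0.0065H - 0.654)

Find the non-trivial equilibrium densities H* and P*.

H* ≈ 101, P* ≈ 14.9

Set dP/dt = 0 with P > 0: 0.0065H - 0.654 = 0, so H* = 0.654/0.0065 = 101.
Set dH/dt = 0 with H > 0: 0.465 - 0.0313P = 0, so P* = 0.465/0.0313 = 14.9.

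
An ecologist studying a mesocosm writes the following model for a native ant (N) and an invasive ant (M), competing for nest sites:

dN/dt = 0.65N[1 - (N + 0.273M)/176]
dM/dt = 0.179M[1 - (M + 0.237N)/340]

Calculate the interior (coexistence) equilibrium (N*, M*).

Setting both brackets to zero gives the nullclines N + 0.273M = 176 and 0.237N + M = 340.
Substituting M = 340 - 0.237N into the first: N(1 - 0.273·0.237) = 176 - 0.273·340.
So N* = 83.2/0.935 = 88.9, and then M* = 340 - 0.237·88.9 = 319.

N* ≈ 88.9, M* ≈ 319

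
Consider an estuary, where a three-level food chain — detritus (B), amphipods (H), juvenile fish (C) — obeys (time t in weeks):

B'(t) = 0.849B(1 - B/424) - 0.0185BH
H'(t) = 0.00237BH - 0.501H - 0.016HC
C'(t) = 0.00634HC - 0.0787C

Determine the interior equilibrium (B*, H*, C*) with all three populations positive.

B* ≈ 309, H* ≈ 12.4, C* ≈ 14.5

From dC/dt = 0: 0.00634H* = 0.0787, so H* = 12.4.
From dB/dt = 0: 0.849(1 - B*/424) = 0.0185·12.4, giving B* = 424·(1 - 0.27) = 309.
From dH/dt = 0: 0.00237·309 - 0.501 = 0.016C*, so C* = 0.232/0.016 = 14.5.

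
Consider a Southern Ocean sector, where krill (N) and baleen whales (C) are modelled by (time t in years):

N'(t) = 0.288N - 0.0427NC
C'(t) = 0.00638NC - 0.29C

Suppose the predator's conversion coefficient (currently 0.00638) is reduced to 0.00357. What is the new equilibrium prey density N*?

At the interior fixed point, setting dC/dt = 0 with C > 0 fixes N* = (predator death rate)/(NC coefficient) — independent of the other coefficients.
With the change, N* = 0.29/0.00357 = 81.2; it rises from 45.5.

N* ≈ 81.2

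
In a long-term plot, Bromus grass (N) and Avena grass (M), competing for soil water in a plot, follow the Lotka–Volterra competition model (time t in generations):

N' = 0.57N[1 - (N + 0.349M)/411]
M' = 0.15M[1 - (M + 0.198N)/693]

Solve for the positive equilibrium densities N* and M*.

N* ≈ 182, M* ≈ 657

Setting both brackets to zero gives the nullclines N + 0.349M = 411 and 0.198N + M = 693.
Substituting M = 693 - 0.198N into the first: N(1 - 0.349·0.198) = 411 - 0.349·693.
So N* = 169/0.931 = 182, and then M* = 693 - 0.198·182 = 657.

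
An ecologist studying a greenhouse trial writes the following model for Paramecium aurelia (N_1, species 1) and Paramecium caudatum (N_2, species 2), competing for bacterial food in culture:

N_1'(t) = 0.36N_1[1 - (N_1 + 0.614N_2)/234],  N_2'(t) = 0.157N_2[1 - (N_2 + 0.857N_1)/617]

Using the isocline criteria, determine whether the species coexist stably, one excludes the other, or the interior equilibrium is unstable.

species 2 excludes species 1

Compare the nullcline intercepts: K1/α12 = 234/0.614 = 381 < K2 = 617; K2/α21 = 617/0.857 = 720 > K1 = 234.
Since the inequalities point opposite ways, species 2 can invade but species 1 cannot.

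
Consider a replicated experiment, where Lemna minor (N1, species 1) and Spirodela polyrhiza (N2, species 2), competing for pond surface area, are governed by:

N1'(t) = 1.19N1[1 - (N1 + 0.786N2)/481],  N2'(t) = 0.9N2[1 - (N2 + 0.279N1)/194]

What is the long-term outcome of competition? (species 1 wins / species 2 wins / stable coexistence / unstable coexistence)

stable coexistence

Compare the nullcline intercepts: K1/α12 = 481/0.786 = 612 > K2 = 194; K2/α21 = 194/0.279 = 695 > K1 = 481.
Since both inequalities hold, each species can invade when rare, so the interior equilibrium is stable.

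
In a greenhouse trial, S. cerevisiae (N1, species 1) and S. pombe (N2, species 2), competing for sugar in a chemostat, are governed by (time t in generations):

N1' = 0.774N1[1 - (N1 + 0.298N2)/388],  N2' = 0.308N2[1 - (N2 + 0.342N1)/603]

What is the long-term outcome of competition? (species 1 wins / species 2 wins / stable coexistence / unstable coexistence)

Compare the nullcline intercepts: K1/α12 = 388/0.298 = 1300 > K2 = 603; K2/α21 = 603/0.342 = 1760 > K1 = 388.
Since both inequalities hold, each species can invade when rare, so the interior equilibrium is stable.

stable coexistence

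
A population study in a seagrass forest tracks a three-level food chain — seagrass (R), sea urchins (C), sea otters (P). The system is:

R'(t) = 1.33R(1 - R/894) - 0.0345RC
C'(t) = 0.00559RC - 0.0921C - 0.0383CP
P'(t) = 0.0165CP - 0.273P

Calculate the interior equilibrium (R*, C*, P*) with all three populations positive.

R* ≈ 510, C* ≈ 16.5, P* ≈ 72.1

From dP/dt = 0: 0.0165C* = 0.273, so C* = 16.5.
From dR/dt = 0: 1.33(1 - R*/894) = 0.0345·16.5, giving R* = 894·(1 - 0.429) = 510.
From dC/dt = 0: 0.00559·510 - 0.0921 = 0.0383P*, so P* = 2.76/0.0383 = 72.1.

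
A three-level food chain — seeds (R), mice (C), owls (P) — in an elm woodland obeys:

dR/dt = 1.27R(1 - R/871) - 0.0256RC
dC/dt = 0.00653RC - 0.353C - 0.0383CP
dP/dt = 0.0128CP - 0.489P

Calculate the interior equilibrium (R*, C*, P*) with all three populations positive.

R* ≈ 200, C* ≈ 38.2, P* ≈ 24.9

From dP/dt = 0: 0.0128C* = 0.489, so C* = 38.2.
From dR/dt = 0: 1.27(1 - R*/871) = 0.0256·38.2, giving R* = 871·(1 - 0.77) = 200.
From dC/dt = 0: 0.00653·200 - 0.353 = 0.0383P*, so P* = 0.955/0.0383 = 24.9.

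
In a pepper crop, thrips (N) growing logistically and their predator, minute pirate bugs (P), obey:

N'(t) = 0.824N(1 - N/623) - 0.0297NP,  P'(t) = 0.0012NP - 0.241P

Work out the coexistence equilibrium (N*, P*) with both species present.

From dP/dt = 0 with P > 0: 0.0012N* = 0.241, so N* = 201.
Substitute into dN/dt = 0: 0.824(1 - 201/623) = 0.0297P*.
The bracket is 0.678, giving P* = 0.558/0.0297 = 18.8.

N* ≈ 201, P* ≈ 18.8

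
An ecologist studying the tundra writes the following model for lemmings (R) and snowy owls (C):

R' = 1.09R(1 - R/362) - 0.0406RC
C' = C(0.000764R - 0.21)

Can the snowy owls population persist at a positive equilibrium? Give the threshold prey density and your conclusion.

The predator equation gives dC/dt > 0 only when R > 0.21/0.000764 = 275.
Without the predator, R → K = 362. Since 362 > 275, the predator can invade and persist.

Threshold R = 275; K > 275, so yes, the predator persists.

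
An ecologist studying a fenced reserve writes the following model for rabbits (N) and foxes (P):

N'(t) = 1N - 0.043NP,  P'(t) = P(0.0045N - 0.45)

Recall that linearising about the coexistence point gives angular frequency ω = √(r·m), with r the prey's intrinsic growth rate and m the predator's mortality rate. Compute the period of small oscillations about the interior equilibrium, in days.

Here r = 1 and m = 0.45, so r·m = 0.45.
ω = √0.45 = 0.671 per day, hence T = 2π/ω ≈ 9.37 days.

T ≈ 9.37 days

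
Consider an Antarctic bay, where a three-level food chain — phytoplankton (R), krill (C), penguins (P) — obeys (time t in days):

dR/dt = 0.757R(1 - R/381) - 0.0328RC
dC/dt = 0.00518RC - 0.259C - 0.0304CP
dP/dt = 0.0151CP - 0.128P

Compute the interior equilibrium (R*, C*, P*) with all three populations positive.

R* ≈ 241, C* ≈ 8.48, P* ≈ 32.6

From dP/dt = 0: 0.0151C* = 0.128, so C* = 8.48.
From dR/dt = 0: 0.757(1 - R*/381) = 0.0328·8.48, giving R* = 381·(1 - 0.367) = 241.
From dC/dt = 0: 0.00518·241 - 0.259 = 0.0304P*, so P* = 0.99/0.0304 = 32.6.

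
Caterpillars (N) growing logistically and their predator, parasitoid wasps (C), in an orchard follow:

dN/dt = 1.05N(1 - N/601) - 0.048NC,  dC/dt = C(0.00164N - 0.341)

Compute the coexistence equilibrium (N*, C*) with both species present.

From dC/dt = 0 with C > 0: 0.00164N* = 0.341, so N* = 208.
Substitute into dN/dt = 0: 1.05(1 - 208/601) = 0.048C*.
The bracket is 0.654, giving C* = 0.687/0.048 = 14.3.

N* ≈ 208, C* ≈ 14.3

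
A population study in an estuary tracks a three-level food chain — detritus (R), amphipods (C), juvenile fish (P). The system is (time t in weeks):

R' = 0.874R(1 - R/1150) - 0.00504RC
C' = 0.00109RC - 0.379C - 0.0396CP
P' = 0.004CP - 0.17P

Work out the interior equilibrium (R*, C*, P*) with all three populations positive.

R* ≈ 868, C* ≈ 42.5, P* ≈ 14.3

From dP/dt = 0: 0.004C* = 0.17, so C* = 42.5.
From dR/dt = 0: 0.874(1 - R*/1150) = 0.00504·42.5, giving R* = 1150·(1 - 0.245) = 868.
From dC/dt = 0: 0.00109·868 - 0.379 = 0.0396P*, so P* = 0.567/0.0396 = 14.3.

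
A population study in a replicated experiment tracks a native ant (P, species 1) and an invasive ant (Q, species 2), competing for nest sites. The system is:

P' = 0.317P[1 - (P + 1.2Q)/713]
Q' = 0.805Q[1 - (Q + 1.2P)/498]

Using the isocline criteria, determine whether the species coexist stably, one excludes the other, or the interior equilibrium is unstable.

species 1 excludes species 2

Compare the nullcline intercepts: K1/α12 = 713/1.2 = 594 > K2 = 498; K2/α21 = 498/1.2 = 415 < K1 = 713.
Since the inequalities point opposite ways, species 1 can invade but species 2 cannot.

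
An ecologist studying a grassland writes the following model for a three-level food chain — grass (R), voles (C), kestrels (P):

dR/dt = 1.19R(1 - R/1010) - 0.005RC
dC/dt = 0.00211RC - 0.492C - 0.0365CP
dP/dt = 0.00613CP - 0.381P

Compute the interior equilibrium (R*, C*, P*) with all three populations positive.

From dP/dt = 0: 0.00613C* = 0.381, so C* = 62.2.
From dR/dt = 0: 1.19(1 - R*/1010) = 0.005·62.2, giving R* = 1010·(1 - 0.261) = 746.
From dC/dt = 0: 0.00211·746 - 0.492 = 0.0365P*, so P* = 1.08/0.0365 = 29.7.

R* ≈ 746, C* ≈ 62.2, P* ≈ 29.7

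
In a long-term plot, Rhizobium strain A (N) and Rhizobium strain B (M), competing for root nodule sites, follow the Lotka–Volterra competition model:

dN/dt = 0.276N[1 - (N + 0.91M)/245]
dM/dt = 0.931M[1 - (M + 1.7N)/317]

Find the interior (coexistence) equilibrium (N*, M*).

N* ≈ 79.5, M* ≈ 182

Setting both brackets to zero gives the nullclines N + 0.91M = 245 and 1.7N + M = 317.
Substituting M = 317 - 1.7N into the first: N(1 - 0.91·1.7) = 245 - 0.91·317.
So N* = -43.5/-0.547 = 79.5, and then M* = 317 - 1.7·79.5 = 182.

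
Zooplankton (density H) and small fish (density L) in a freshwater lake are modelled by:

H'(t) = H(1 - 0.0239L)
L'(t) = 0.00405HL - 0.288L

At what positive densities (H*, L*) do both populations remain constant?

H* ≈ 71.1, L* ≈ 41.8

Set dL/dt = 0 with L > 0: 0.00405H - 0.288 = 0, so H* = 0.288/0.00405 = 71.1.
Set dH/dt = 0 with H > 0: 1 - 0.0239L = 0, so L* = 1/0.0239 = 41.8.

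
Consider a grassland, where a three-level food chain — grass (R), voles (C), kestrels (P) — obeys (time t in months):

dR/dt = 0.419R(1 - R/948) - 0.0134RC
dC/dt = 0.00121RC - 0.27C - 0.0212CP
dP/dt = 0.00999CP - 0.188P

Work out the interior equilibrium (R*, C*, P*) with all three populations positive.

From dP/dt = 0: 0.00999C* = 0.188, so C* = 18.8.
From dR/dt = 0: 0.419(1 - R*/948) = 0.0134·18.8, giving R* = 948·(1 - 0.602) = 377.
From dC/dt = 0: 0.00121·377 - 0.27 = 0.0212P*, so P* = 0.187/0.0212 = 8.81.

R* ≈ 377, C* ≈ 18.8, P* ≈ 8.81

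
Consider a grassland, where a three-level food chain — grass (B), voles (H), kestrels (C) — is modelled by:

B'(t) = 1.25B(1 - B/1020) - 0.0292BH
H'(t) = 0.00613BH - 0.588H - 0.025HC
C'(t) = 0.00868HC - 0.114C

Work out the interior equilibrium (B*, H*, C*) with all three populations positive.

From dC/dt = 0: 0.00868H* = 0.114, so H* = 13.1.
From dB/dt = 0: 1.25(1 - B*/1020) = 0.0292·13.1, giving B* = 1020·(1 - 0.307) = 707.
From dH/dt = 0: 0.00613·707 - 0.588 = 0.025C*, so C* = 3.75/0.025 = 150.

B* ≈ 707, H* ≈ 13.1, C* ≈ 150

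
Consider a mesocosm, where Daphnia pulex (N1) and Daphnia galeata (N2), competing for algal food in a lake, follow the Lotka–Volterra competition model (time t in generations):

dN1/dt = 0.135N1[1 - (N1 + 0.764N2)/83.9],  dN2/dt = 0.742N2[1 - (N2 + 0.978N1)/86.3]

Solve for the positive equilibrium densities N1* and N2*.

N1* ≈ 71.1, N2* ≈ 16.8

Setting both brackets to zero gives the nullclines N1 + 0.764N2 = 83.9 and 0.978N1 + N2 = 86.3.
Substituting N2 = 86.3 - 0.978N1 into the first: N1(1 - 0.764·0.978) = 83.9 - 0.764·86.3.
So N1* = 18/0.253 = 71.1, and then N2* = 86.3 - 0.978·71.1 = 16.8.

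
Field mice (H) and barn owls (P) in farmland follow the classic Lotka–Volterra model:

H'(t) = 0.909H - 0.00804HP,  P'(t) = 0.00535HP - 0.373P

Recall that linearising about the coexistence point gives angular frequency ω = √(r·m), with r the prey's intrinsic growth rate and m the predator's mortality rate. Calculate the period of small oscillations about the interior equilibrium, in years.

Here r = 0.909 and m = 0.373, so r·m = 0.339.
ω = √0.339 = 0.582 per year, hence T = 2π/ω ≈ 10.8 years.

T ≈ 10.8 years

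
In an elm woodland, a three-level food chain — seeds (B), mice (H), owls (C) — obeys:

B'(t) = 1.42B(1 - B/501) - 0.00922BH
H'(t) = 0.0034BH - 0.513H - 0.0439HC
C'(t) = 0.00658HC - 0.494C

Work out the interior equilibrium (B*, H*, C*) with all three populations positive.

From dC/dt = 0: 0.00658H* = 0.494, so H* = 75.1.
From dB/dt = 0: 1.42(1 - B*/501) = 0.00922·75.1, giving B* = 501·(1 - 0.487) = 257.
From dH/dt = 0: 0.0034·257 - 0.513 = 0.0439C*, so C* = 0.36/0.0439 = 8.2.

B* ≈ 257, H* ≈ 75.1, C* ≈ 8.2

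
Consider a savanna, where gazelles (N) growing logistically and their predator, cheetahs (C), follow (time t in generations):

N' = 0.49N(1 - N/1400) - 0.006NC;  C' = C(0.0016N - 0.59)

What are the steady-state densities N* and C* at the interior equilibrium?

N* ≈ 369, C* ≈ 60.2

From dC/dt = 0 with C > 0: 0.0016N* = 0.59, so N* = 369.
Substitute into dN/dt = 0: 0.49(1 - 369/1400) = 0.006C*.
The bracket is 0.737, giving C* = 0.361/0.006 = 60.2.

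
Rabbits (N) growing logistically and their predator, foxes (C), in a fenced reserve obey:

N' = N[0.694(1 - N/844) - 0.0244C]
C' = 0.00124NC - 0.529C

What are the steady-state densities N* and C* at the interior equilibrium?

From dC/dt = 0 with C > 0: 0.00124N* = 0.529, so N* = 427.
Substitute into dN/dt = 0: 0.694(1 - 427/844) = 0.0244C*.
The bracket is 0.495, giving C* = 0.343/0.0244 = 14.1.

N* ≈ 427, C* ≈ 14.1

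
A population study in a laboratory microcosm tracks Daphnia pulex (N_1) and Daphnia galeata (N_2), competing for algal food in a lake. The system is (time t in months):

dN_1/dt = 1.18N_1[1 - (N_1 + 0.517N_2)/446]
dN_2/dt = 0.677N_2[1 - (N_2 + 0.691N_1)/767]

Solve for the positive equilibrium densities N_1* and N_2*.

N_1* ≈ 77, N_2* ≈ 714

Setting both brackets to zero gives the nullclines N_1 + 0.517N_2 = 446 and 0.691N_1 + N_2 = 767.
Substituting N_2 = 767 - 0.691N_1 into the first: N_1(1 - 0.517·0.691) = 446 - 0.517·767.
So N_1* = 49.5/0.643 = 77, and then N_2* = 767 - 0.691·77 = 714.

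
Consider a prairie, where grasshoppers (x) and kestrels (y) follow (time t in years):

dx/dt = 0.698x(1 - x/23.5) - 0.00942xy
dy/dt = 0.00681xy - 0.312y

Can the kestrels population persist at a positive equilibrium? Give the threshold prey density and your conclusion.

The predator equation gives dy/dt > 0 only when x > 0.312/0.00681 = 45.8.
Without the predator, x → K = 23.5. Since 23.5 < 45.8, the predator cannot invade.

Threshold x = 45.8; K < 45.8, so no, the predator goes extinct.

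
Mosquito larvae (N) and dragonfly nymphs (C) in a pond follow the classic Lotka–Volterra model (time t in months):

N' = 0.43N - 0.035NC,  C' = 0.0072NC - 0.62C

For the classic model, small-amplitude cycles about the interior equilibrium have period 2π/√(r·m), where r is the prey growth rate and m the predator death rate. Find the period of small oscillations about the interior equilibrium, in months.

T ≈ 12.2 months

Here r = 0.43 and m = 0.62, so r·m = 0.267.
ω = √0.267 = 0.516 per month, hence T = 2π/ω ≈ 12.2 months.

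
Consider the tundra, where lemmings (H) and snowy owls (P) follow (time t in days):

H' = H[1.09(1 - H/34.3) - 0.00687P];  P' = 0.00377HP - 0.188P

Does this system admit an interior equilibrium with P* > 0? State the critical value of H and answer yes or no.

Threshold H = 49.9; K < 49.9, so no, the predator goes extinct.

The predator equation gives dP/dt > 0 only when H > 0.188/0.00377 = 49.9.
Without the predator, H → K = 34.3. Since 34.3 < 49.9, the predator cannot invade.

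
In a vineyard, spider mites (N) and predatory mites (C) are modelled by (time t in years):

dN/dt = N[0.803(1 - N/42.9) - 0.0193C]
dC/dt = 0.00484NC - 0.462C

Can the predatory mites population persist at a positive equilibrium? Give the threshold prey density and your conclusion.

Threshold N = 95.5; K < 95.5, so no, the predator goes extinct.

The predator equation gives dC/dt > 0 only when N > 0.462/0.00484 = 95.5.
Without the predator, N → K = 42.9. Since 42.9 < 95.5, the predator cannot invade.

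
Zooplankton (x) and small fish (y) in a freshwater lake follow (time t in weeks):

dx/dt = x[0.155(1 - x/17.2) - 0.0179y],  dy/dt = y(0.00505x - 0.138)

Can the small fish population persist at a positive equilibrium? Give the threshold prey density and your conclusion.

Threshold x = 27.3; K < 27.3, so no, the predator goes extinct.

The predator equation gives dy/dt > 0 only when x > 0.138/0.00505 = 27.3.
Without the predator, x → K = 17.2. Since 17.2 < 27.3, the predator cannot invade.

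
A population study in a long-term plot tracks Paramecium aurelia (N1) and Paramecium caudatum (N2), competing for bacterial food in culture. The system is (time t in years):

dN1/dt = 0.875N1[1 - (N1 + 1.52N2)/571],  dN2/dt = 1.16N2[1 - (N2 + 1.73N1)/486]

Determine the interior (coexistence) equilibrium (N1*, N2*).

N1* ≈ 103, N2* ≈ 308

Setting both brackets to zero gives the nullclines N1 + 1.52N2 = 571 and 1.73N1 + N2 = 486.
Substituting N2 = 486 - 1.73N1 into the first: N1(1 - 1.52·1.73) = 571 - 1.52·486.
So N1* = -168/-1.63 = 103, and then N2* = 486 - 1.73·103 = 308.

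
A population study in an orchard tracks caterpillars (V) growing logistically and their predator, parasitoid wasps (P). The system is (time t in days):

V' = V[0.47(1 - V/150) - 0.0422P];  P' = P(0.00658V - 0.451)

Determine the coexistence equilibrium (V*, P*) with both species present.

From dP/dt = 0 with P > 0: 0.00658V* = 0.451, so V* = 68.5.
Substitute into dV/dt = 0: 0.47(1 - 68.5/150) = 0.0422P*.
The bracket is 0.543, giving P* = 0.255/0.0422 = 6.05.

V* ≈ 68.5, P* ≈ 6.05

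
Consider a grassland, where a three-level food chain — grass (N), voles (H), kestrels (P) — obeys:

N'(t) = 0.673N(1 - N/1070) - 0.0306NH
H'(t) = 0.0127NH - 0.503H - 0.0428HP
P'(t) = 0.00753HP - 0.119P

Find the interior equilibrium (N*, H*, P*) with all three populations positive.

N* ≈ 301, H* ≈ 15.8, P* ≈ 77.6

From dP/dt = 0: 0.00753H* = 0.119, so H* = 15.8.
From dN/dt = 0: 0.673(1 - N*/1070) = 0.0306·15.8, giving N* = 1070·(1 - 0.719) = 301.
From dH/dt = 0: 0.0127·301 - 0.503 = 0.0428P*, so P* = 3.32/0.0428 = 77.6.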